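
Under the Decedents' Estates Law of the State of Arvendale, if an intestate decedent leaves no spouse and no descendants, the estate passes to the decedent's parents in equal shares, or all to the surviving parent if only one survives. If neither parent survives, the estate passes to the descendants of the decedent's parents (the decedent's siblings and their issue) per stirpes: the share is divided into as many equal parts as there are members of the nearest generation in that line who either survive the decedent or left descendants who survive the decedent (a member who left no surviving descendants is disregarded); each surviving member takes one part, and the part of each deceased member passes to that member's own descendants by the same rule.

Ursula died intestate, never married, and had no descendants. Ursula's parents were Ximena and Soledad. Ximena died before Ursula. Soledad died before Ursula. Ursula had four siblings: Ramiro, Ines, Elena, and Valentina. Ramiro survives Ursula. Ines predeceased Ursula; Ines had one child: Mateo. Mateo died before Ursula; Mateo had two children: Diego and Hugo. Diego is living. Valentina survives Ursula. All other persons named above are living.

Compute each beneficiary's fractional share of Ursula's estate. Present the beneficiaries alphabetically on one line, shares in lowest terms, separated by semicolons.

Diego 1/8; Elena 1/4; Hugo 1/8; Ramiro 1/4; Valentina 1/4

Neither parent survives and there are no descendants, so the estate passes to Ursula's siblings and their issue per stirpes.
The estate is divided into 4 equal shares of 1/4 among Ramiro, Ines, Elena, Valentina.
Ramiro is living and takes 1/4.
Ines predeceased; the 1/4 allotted to Ines's branch passes to Ines's issue by representation.
Mateo's line is the sole branch at this level, so the full 1/4 passes to Mateo's issue by representation.
The 1/4 is divided into 2 equal shares of 1/8 among Diego, Hugo.
Diego is living and takes 1/8.
Hugo is living and takes 1/8.
Elena is living and takes 1/4.
Valentina is living and takes 1/4.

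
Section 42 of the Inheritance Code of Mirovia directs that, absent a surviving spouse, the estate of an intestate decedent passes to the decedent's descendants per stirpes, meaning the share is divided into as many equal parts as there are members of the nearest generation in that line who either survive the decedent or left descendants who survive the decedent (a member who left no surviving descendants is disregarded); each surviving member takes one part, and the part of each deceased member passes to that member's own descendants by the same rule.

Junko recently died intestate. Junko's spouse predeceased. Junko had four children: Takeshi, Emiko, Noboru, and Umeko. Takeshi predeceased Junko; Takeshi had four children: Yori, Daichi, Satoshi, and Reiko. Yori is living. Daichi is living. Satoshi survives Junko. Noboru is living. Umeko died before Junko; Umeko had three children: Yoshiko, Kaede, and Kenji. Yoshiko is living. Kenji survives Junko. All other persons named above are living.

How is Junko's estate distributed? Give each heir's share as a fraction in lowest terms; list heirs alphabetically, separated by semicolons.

There is no surviving spouse, so the entire estate passes to Junko's descendants per stirpes.
The estate is divided into 4 equal shares of 1/4 among Takeshi, Emiko, Noboru, Umeko.
Takeshi predeceased; the 1/4 allotted to Takeshi's branch passes to Takeshi's issue by representation.
The 1/4 is divided into 4 equal shares of 1/16 among Yori, Daichi, Satoshi, Reiko.
Yori is living and takes 1/16.
Daichi is living and takes 1/16.
Satoshi is living and takes 1/16.
Reiko is living and takes 1/16.
Emiko is living and takes 1/4.
Noboru is living and takes 1/4.
Umeko predeceased; the 1/4 allotted to Umeko's branch passes to Umeko's issue by representation.
The 1/4 is divided into 3 equal shares of 1/12 among Yoshiko, Kaede, Kenji.
Yoshiko is living and takes 1/12.
Kaede is living and takes 1/12.
Kenji is living and takes 1/12.

Daichi 1/16; Emiko 1/4; Kaede 1/12; Kenji 1/12; Noboru 1/4; Reiko 1/16; Satoshi 1/16; Yori 1/16; Yoshiko 1/12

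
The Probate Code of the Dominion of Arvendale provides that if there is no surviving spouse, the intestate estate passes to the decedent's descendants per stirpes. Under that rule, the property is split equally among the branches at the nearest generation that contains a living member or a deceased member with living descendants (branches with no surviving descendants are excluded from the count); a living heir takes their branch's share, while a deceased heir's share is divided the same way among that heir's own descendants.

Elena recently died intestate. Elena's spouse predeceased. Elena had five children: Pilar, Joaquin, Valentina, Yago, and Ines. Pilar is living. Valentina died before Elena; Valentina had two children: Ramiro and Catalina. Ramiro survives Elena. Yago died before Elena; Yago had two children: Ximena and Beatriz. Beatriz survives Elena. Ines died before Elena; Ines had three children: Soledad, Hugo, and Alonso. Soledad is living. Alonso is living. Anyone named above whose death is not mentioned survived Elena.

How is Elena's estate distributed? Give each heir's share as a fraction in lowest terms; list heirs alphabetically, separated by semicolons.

Alonso 1/15; Beatriz 1/10; Catalina 1/10; Hugo 1/15; Joaquin 1/5; Pilar 1/5; Ramiro 1/10; Soledad 1/15; Ximena 1/10

There is no surviving spouse, so the entire estate passes to Elena's descendants per stirpes.
The estate is divided into 5 equal shares of 1/5 among Pilar, Joaquin, Valentina, Yago, Ines.
Pilar is living and takes 1/5.
Joaquin is living and takes 1/5.
Valentina predeceased; the 1/5 allotted to Valentina's branch passes to Valentina's issue by representation.
The 1/5 is divided into 2 equal shares of 1/10 among Ramiro, Catalina.
Ramiro is living and takes 1/10.
Catalina is living and takes 1/10.
Yago predeceased; the 1/5 allotted to Yago's branch passes to Yago's issue by representation.
The 1/5 is divided into 2 equal shares of 1/10 among Ximena, Beatriz.
Ximena is living and takes 1/10.
Beatriz is living and takes 1/10.
Ines predeceased; the 1/5 allotted to Ines's branch passes to Ines's issue by representation.
The 1/5 is divided into 3 equal shares of 1/15 among Soledad, Hugo, Alonso.
Soledad is living and takes 1/15.
Hugo is living and takes 1/15.
Alonso is living and takes 1/15.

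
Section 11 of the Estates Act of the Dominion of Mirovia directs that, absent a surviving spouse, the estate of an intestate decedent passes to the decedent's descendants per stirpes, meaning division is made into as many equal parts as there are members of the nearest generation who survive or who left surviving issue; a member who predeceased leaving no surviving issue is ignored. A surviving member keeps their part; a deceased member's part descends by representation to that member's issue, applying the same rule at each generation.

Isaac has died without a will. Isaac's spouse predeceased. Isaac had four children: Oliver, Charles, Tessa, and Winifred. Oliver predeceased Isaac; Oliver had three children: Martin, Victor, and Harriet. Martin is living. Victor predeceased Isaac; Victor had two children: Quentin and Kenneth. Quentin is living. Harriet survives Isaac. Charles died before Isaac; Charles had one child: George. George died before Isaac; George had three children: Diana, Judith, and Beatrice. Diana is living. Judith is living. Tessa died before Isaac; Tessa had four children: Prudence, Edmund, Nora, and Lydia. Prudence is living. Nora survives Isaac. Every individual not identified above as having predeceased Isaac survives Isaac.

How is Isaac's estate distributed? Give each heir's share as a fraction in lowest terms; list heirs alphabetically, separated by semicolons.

Beatrice 1/12; Diana 1/12; Edmund 1/16; Harriet 1/12; Judith 1/12; Kenneth 1/24; Lydia 1/16; Martin 1/12; Nora 1/16; Prudence 1/16; Quentin 1/24; Winifred 1/4

There is no surviving spouse, so the entire estate passes to Isaac's descendants per stirpes.
The estate is divided into 4 equal shares of 1/4 among Oliver, Charles, Tessa, Winifred.
Oliver predeceased; the 1/4 allotted to Oliver's branch passes to Oliver's issue by representation.
The 1/4 is divided into 3 equal shares of 1/12 among Martin, Victor, Harriet.
Martin is living and takes 1/12.
Victor predeceased; the 1/12 allotted to Victor's branch passes to Victor's issue by representation.
The 1/12 is divided into 2 equal shares of 1/24 among Quentin, Kenneth.
Quentin is living and takes 1/24.
Kenneth is living and takes 1/24.
Harriet is living and takes 1/12.
Charles predeceased; the 1/4 allotted to Charles's branch passes to Charles's issue by representation.
George's line is the sole branch at this level, so the full 1/4 passes to George's issue by representation.
The 1/4 is divided into 3 equal shares of 1/12 among Diana, Judith, Beatrice.
Diana is living and takes 1/12.
Judith is living and takes 1/12.
Beatrice is living and takes 1/12.
Tessa predeceased; the 1/4 allotted to Tessa's branch passes to Tessa's issue by representation.
The 1/4 is divided into 4 equal shares of 1/16 among Prudence, Edmund, Nora, Lydia.
Prudence is living and takes 1/16.
Edmund is living and takes 1/16.
Nora is living and takes 1/16.
Lydia is living and takes 1/16.
Winifred is living and takes 1/4.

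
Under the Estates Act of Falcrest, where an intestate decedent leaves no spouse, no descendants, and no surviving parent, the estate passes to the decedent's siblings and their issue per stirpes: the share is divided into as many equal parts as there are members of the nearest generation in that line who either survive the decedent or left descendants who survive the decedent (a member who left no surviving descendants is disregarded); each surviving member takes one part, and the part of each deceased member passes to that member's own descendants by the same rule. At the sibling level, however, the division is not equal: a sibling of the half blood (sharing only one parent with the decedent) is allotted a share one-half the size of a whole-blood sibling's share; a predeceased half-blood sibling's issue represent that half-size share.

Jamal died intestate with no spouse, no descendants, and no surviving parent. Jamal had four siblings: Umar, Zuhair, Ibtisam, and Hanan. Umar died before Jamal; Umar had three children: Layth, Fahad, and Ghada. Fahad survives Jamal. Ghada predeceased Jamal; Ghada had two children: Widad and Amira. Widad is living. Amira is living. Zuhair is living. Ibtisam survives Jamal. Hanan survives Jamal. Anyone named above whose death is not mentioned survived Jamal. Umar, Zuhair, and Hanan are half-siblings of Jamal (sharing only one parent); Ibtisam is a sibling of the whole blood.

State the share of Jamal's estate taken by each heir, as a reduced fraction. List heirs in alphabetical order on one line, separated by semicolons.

No spouse, descendants, or parent survives, so the estate passes to Jamal's siblings per stirpes.
Half-blood siblings count for one-half the weight of whole-blood siblings at the initial division.
Dividing 1 in proportion to weights (total weight 5/2): Umar (weight 1/2) → 1/5; Zuhair (weight 1/2) → 1/5; Ibtisam (weight 1) → 2/5; Hanan (weight 1/2) → 1/5.
Umar predeceased; the 1/5 allotted to Umar's branch passes to Umar's issue by representation.
The 1/5 is divided into 3 equal shares of 1/15 among Layth, Fahad, Ghada.
Layth is living and takes 1/15.
Fahad is living and takes 1/15.
Ghada predeceased; the 1/15 allotted to Ghada's branch passes to Ghada's issue by representation.
The 1/15 is divided into 2 equal shares of 1/30 among Widad, Amira.
Widad is living and takes 1/30.
Amira is living and takes 1/30.
Zuhair is living and takes 1/5.
Ibtisam is living and takes 2/5.
Hanan is living and takes 1/5.

Amira 1/30; Fahad 1/15; Hanan 1/5; Ibtisam 2/5; Layth 1/15; Widad 1/30; Zuhair 1/5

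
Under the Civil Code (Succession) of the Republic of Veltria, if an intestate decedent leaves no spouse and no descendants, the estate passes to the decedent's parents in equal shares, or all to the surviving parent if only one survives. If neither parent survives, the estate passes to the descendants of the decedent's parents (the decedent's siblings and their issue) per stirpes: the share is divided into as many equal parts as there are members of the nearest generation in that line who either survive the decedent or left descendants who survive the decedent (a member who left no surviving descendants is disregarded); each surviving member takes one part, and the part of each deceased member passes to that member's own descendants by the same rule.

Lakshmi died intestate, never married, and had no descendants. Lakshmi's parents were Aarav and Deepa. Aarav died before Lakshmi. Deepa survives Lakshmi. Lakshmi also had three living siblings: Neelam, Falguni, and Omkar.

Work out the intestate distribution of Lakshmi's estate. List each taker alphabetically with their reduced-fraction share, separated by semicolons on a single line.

Deepa 1

Only one parent, Deepa, survives, so Deepa takes the entire estate. The siblings take nothing because a surviving parent has priority.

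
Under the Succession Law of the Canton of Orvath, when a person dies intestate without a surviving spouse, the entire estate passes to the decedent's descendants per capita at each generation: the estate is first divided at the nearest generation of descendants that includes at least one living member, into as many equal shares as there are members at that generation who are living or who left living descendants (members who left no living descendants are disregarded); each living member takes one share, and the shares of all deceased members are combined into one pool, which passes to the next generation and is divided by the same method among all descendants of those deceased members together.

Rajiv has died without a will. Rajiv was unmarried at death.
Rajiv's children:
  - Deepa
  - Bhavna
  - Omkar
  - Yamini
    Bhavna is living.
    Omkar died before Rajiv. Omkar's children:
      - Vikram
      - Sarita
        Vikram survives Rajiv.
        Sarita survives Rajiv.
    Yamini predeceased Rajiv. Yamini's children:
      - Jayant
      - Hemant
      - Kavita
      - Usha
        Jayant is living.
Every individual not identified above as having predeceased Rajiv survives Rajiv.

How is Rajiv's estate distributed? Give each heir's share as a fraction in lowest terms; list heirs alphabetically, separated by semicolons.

There is no surviving spouse, so the entire estate passes to Rajiv's descendants per capita at each generation.
At generation 1 (Deepa, Bhavna, Omkar, Yamini) there are 4 shares of (1)/4 = 1/4 each.
Living: Deepa and Bhavna — each takes 1/4.
Deceased: Omkar and Yamini. Their combined 1/2 is pooled and carried to generation 2.
At generation 2 (Vikram, Sarita, Jayant, Hemant, Kavita, Usha) there are 6 shares of (1/2)/6 = 1/12 each.
Living: Vikram, Sarita, Jayant, Hemant, Kavita, and Usha — each takes 1/12.

Bhavna 1/4; Deepa 1/4; Hemant 1/12; Jayant 1/12; Kavita 1/12; Sarita 1/12; Usha 1/12; Vikram 1/12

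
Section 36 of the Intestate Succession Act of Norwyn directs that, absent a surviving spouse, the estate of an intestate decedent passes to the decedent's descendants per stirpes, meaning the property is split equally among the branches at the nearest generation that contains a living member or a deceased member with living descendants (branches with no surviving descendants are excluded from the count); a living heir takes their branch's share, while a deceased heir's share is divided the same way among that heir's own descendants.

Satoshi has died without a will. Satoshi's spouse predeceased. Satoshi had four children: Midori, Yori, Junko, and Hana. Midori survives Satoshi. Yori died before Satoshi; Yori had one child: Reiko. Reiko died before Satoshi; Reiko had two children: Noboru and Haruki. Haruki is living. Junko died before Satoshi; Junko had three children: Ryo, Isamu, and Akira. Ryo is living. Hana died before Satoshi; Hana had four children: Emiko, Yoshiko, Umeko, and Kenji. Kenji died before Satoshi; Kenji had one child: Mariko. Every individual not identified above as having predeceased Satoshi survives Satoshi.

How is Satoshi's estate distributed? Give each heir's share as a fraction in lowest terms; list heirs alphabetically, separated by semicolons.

There is no surviving spouse, so the entire estate passes to Satoshi's descendants per stirpes.
The estate is divided into 4 equal shares of 1/4 among Midori, Yori, Junko, Hana.
Midori is living and takes 1/4.
Yori predeceased; the 1/4 allotted to Yori's branch passes to Yori's issue by representation.
Reiko's line is the sole branch at this level, so the full 1/4 passes to Reiko's issue by representation.
The 1/4 is divided into 2 equal shares of 1/8 among Noboru, Haruki.
Noboru is living and takes 1/8.
Haruki is living and takes 1/8.
Junko predeceased; the 1/4 allotted to Junko's branch passes to Junko's issue by representation.
The 1/4 is divided into 3 equal shares of 1/12 among Ryo, Isamu, Akira.
Ryo is living and takes 1/12.
Isamu is living and takes 1/12.
Akira is living and takes 1/12.
Hana predeceased; the 1/4 allotted to Hana's branch passes to Hana's issue by representation.
The 1/4 is divided into 4 equal shares of 1/16 among Emiko, Yoshiko, Umeko, Kenji.
Emiko is living and takes 1/16.
Yoshiko is living and takes 1/16.
Umeko is living and takes 1/16.
Kenji predeceased; the 1/16 allotted to Kenji's branch passes to Kenji's issue by representation.
Mariko is the sole taker at this level and receives the full 1/16.

Akira 1/12; Emiko 1/16; Haruki 1/8; Isamu 1/12; Mariko 1/16; Midori 1/4; Noboru 1/8; Ryo 1/12; Umeko 1/16; Yoshiko 1/16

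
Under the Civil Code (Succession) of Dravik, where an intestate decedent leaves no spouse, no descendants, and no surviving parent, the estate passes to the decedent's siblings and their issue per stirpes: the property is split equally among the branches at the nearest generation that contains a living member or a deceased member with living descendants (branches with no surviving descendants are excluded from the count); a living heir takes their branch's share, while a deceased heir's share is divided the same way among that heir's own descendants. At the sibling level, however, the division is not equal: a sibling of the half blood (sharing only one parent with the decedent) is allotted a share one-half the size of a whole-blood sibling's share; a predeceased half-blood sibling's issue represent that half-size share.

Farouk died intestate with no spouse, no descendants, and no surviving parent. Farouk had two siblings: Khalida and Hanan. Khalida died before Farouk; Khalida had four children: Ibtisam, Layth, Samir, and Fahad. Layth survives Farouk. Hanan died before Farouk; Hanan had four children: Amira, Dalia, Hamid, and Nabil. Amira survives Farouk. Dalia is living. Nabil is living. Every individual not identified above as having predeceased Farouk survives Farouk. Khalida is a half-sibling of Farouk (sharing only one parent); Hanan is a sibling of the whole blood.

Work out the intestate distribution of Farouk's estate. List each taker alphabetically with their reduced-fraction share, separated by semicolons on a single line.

No spouse, descendants, or parent survives, so the estate passes to Farouk's siblings per stirpes.
Half-blood siblings count for one-half the weight of whole-blood siblings at the initial division.
Dividing 1 in proportion to weights (total weight 3/2): Khalida (weight 1/2) → 1/3; Hanan (weight 1) → 2/3.
Khalida predeceased; the 1/3 allotted to Khalida's branch passes to Khalida's issue by representation.
The 1/3 is divided into 4 equal shares of 1/12 among Ibtisam, Layth, Samir, Fahad.
Ibtisam is living and takes 1/12.
Layth is living and takes 1/12.
Samir is living and takes 1/12.
Fahad is living and takes 1/12.
Hanan predeceased; the 2/3 allotted to Hanan's branch passes to Hanan's issue by representation.
The 2/3 is divided into 4 equal shares of 1/6 among Amira, Dalia, Hamid, Nabil.
Amira is living and takes 1/6.
Dalia is living and takes 1/6.
Hamid is living and takes 1/6.
Nabil is living and takes 1/6.

Amira 1/6; Dalia 1/6; Fahad 1/12; Hamid 1/6; Ibtisam 1/12; Layth 1/12; Nabil 1/6; Samir 1/12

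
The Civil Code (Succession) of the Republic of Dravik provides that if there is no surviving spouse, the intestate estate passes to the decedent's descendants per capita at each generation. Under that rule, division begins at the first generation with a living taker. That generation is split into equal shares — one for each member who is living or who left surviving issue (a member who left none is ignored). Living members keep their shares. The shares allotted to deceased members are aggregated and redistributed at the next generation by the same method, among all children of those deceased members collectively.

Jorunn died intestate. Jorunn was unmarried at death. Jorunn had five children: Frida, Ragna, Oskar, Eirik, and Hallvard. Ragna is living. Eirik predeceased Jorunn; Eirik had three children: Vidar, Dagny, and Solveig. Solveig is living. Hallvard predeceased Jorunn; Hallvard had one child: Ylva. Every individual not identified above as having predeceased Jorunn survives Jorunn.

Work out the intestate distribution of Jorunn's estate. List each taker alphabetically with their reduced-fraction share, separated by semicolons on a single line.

Dagny 1/10; Frida 1/5; Oskar 1/5; Ragna 1/5; Solveig 1/10; Vidar 1/10; Ylva 1/10

There is no surviving spouse, so the entire estate passes to Jorunn's descendants per capita at each generation.
At generation 1 (Frida, Ragna, Oskar, Eirik, Hallvard) there are 5 shares of (1)/5 = 1/5 each.
Living: Frida, Ragna, and Oskar — each takes 1/5.
Deceased: Eirik and Hallvard. Their combined 2/5 is pooled and carried to generation 2.
At generation 2 (Vidar, Dagny, Solveig, Ylva) there are 4 shares of (2/5)/4 = 1/10 each.
Living: Vidar, Dagny, Solveig, and Ylva — each takes 1/10.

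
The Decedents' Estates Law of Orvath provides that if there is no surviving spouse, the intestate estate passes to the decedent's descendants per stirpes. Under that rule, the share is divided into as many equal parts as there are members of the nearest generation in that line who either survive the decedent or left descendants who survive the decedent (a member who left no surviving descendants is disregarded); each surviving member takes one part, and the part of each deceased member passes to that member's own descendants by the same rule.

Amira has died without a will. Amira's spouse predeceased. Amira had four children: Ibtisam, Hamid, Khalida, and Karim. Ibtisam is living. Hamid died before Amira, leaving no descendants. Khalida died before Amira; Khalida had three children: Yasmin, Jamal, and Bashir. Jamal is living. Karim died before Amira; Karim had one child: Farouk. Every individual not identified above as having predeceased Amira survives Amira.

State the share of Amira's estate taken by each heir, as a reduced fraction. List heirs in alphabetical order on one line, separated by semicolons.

There is no surviving spouse, so the entire estate passes to Amira's descendants per stirpes.
Hamid left no surviving issue, so that branch lapses and is disregarded.
The estate is divided into 3 equal shares of 1/3 among Ibtisam, Khalida, Karim.
Ibtisam is living and takes 1/3.
Khalida predeceased; the 1/3 allotted to Khalida's branch passes to Khalida's issue by representation.
The 1/3 is divided into 3 equal shares of 1/9 among Yasmin, Jamal, Bashir.
Yasmin is living and takes 1/9.
Jamal is living and takes 1/9.
Bashir is living and takes 1/9.
Karim predeceased; the 1/3 allotted to Karim's branch passes to Karim's issue by representation.
Farouk is the sole taker at this level and receives the full 1/3.

Bashir 1/9; Farouk 1/3; Ibtisam 1/3; Jamal 1/9; Yasmin 1/9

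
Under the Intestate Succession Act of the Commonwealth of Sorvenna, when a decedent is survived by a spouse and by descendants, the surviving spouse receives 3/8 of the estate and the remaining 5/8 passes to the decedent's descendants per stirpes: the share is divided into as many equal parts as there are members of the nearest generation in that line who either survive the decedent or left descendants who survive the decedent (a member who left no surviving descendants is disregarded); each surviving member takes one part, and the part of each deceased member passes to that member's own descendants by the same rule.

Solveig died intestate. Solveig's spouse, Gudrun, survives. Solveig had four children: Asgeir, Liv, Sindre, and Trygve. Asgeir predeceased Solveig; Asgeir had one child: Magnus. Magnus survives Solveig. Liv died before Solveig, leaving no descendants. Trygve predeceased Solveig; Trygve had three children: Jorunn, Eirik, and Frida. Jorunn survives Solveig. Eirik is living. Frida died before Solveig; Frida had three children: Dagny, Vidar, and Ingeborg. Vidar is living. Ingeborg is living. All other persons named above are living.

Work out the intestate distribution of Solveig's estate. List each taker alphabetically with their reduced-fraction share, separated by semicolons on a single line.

Dagny 5/216; Eirik 5/72; Gudrun 3/8; Ingeborg 5/216; Jorunn 5/72; Magnus 5/24; Sindre 5/24; Vidar 5/216

Gudrun, as surviving spouse, takes 3/8.
The remaining 5/8 passes to Solveig's descendants per stirpes.
Liv left no surviving issue, so that branch lapses and is disregarded.
The 5/8 is divided into 3 equal shares of 5/24 among Asgeir, Sindre, Trygve.
Asgeir predeceased; the 5/24 allotted to Asgeir's branch passes to Asgeir's issue by representation.
Magnus is the sole taker at this level and receives the full 5/24.
Sindre is living and takes 5/24.
Trygve predeceased; the 5/24 allotted to Trygve's branch passes to Trygve's issue by representation.
The 5/24 is divided into 3 equal shares of 5/72 among Jorunn, Eirik, Frida.
Jorunn is living and takes 5/72.
Eirik is living and takes 5/72.
Frida predeceased; the 5/72 allotted to Frida's branch passes to Frida's issue by representation.
The 5/72 is divided into 3 equal shares of 5/216 among Dagny, Vidar, Ingeborg.
Dagny is living and takes 5/216.
Vidar is living and takes 5/216.
Ingeborg is living and takes 5/216.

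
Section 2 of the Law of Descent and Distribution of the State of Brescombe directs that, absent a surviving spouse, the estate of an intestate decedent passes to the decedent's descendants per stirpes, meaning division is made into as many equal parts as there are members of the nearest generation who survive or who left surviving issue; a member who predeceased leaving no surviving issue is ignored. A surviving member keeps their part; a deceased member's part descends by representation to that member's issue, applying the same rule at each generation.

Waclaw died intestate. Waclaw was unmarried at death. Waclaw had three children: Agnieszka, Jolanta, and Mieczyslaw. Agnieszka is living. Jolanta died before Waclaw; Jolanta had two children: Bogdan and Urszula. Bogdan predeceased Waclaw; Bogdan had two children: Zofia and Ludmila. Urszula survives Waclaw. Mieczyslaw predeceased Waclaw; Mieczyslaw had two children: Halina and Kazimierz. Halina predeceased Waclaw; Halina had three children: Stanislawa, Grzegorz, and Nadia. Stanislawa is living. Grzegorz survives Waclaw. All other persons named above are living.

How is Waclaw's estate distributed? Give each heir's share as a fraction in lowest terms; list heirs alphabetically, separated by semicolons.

Agnieszka 1/3; Grzegorz 1/18; Kazimierz 1/6; Ludmila 1/12; Nadia 1/18; Stanislawa 1/18; Urszula 1/6; Zofia 1/12

There is no surviving spouse, so the entire estate passes to Waclaw's descendants per stirpes.
The estate is divided into 3 equal shares of 1/3 among Agnieszka, Jolanta, Mieczyslaw.
Agnieszka is living and takes 1/3.
Jolanta predeceased; the 1/3 allotted to Jolanta's branch passes to Jolanta's issue by representation.
The 1/3 is divided into 2 equal shares of 1/6 among Bogdan, Urszula.
Bogdan predeceased; the 1/6 allotted to Bogdan's branch passes to Bogdan's issue by representation.
The 1/6 is divided into 2 equal shares of 1/12 among Zofia, Ludmila.
Zofia is living and takes 1/12.
Ludmila is living and takes 1/12.
Urszula is living and takes 1/6.
Mieczyslaw predeceased; the 1/3 allotted to Mieczyslaw's branch passes to Mieczyslaw's issue by representation.
The 1/3 is divided into 2 equal shares of 1/6 among Halina, Kazimierz.
Halina predeceased; the 1/6 allotted to Halina's branch passes to Halina's issue by representation.
The 1/6 is divided into 3 equal shares of 1/18 among Stanislawa, Grzegorz, Nadia.
Stanislawa is living and takes 1/18.
Grzegorz is living and takes 1/18.
Nadia is living and takes 1/18.
Kazimierz is living and takes 1/6.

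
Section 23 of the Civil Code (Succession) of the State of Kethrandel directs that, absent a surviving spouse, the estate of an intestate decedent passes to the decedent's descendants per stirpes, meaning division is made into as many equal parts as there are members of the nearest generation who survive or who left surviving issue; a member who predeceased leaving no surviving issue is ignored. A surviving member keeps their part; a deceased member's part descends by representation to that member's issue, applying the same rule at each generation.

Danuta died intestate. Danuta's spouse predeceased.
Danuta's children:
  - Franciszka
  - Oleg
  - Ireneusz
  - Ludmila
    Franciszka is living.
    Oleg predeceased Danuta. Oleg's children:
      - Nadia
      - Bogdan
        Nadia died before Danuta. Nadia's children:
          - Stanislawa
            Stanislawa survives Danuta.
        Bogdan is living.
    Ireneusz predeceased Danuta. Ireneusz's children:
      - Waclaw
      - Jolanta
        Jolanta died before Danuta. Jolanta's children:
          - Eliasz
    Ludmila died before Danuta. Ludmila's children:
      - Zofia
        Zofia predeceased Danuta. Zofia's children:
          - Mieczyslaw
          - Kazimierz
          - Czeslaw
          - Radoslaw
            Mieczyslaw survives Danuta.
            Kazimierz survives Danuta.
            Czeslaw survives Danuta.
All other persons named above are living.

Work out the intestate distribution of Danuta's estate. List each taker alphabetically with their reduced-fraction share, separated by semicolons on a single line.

There is no surviving spouse, so the entire estate passes to Danuta's descendants per stirpes.
The estate is divided into 4 equal shares of 1/4 among Franciszka, Oleg, Ireneusz, Ludmila.
Franciszka is living and takes 1/4.
Oleg predeceased; the 1/4 allotted to Oleg's branch passes to Oleg's issue by representation.
The 1/4 is divided into 2 equal shares of 1/8 among Nadia, Bogdan.
Nadia predeceased; the 1/8 allotted to Nadia's branch passes to Nadia's issue by representation.
Stanislawa is the sole taker at this level and receives the full 1/8.
Bogdan is living and takes 1/8.
Ireneusz predeceased; the 1/4 allotted to Ireneusz's branch passes to Ireneusz's issue by representation.
The 1/4 is divided into 2 equal shares of 1/8 among Waclaw, Jolanta.
Waclaw is living and takes 1/8.
Jolanta predeceased; the 1/8 allotted to Jolanta's branch passes to Jolanta's issue by representation.
Eliasz is the sole taker at this level and receives the full 1/8.
Ludmila predeceased; the 1/4 allotted to Ludmila's branch passes to Ludmila's issue by representation.
Zofia's line is the sole branch at this level, so the full 1/4 passes to Zofia's issue by representation.
The 1/4 is divided into 4 equal shares of 1/16 among Mieczyslaw, Kazimierz, Czeslaw, Radoslaw.
Mieczyslaw is living and takes 1/16.
Kazimierz is living and takes 1/16.
Czeslaw is living and takes 1/16.
Radoslaw is living and takes 1/16.

Bogdan 1/8; Czeslaw 1/16; Eliasz 1/8; Franciszka 1/4; Kazimierz 1/16; Mieczyslaw 1/16; Radoslaw 1/16; Stanislawa 1/8; Waclaw 1/8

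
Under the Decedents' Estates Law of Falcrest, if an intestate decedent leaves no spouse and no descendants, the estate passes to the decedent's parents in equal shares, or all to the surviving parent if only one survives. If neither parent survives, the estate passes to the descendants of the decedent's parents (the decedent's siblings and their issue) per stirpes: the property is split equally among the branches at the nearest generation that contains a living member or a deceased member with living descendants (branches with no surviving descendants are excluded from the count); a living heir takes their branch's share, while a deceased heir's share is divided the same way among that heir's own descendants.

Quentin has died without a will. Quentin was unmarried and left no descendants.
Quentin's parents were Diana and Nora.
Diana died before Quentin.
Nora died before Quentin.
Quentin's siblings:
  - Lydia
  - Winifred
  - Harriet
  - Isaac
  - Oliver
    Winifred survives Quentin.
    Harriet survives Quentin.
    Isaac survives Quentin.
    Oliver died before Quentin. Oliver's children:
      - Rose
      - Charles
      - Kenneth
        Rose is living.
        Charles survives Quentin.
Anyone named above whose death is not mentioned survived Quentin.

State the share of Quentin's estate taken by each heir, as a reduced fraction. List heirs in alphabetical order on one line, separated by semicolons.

Charles 1/15; Harriet 1/5; Isaac 1/5; Kenneth 1/15; Lydia 1/5; Rose 1/15; Winifred 1/5

Neither parent survives and there are no descendants, so the estate passes to Quentin's siblings and their issue per stirpes.
The estate is divided into 5 equal shares of 1/5 among Lydia, Winifred, Harriet, Isaac, Oliver.
Lydia is living and takes 1/5.
Winifred is living and takes 1/5.
Harriet is living and takes 1/5.
Isaac is living and takes 1/5.
Oliver predeceased; the 1/5 allotted to Oliver's branch passes to Oliver's issue by representation.
The 1/5 is divided into 3 equal shares of 1/15 among Rose, Charles, Kenneth.
Rose is living and takes 1/15.
Charles is living and takes 1/15.
Kenneth is living and takes 1/15.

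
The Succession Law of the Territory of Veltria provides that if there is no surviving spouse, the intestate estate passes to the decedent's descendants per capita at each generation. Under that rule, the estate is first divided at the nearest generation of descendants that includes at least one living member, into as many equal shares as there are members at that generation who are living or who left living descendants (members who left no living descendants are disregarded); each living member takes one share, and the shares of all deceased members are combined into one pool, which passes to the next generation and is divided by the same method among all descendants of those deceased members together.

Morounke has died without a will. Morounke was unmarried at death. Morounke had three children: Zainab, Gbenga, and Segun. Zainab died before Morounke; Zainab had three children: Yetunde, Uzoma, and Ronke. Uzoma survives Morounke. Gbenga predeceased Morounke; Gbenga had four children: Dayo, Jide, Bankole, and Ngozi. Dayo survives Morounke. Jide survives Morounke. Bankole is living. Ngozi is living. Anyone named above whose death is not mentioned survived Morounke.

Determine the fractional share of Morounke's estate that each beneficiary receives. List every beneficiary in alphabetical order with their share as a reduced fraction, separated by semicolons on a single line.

Bankole 2/21; Dayo 2/21; Jide 2/21; Ngozi 2/21; Ronke 2/21; Segun 1/3; Uzoma 2/21; Yetunde 2/21

There is no surviving spouse, so the entire estate passes to Morounke's descendants per capita at each generation.
At generation 1 (Zainab, Gbenga, Segun) there are 3 shares of (1)/3 = 1/3 each.
Living: Segun — each takes 1/3.
Deceased: Zainab and Gbenga. Their combined 2/3 is pooled and carried to generation 2.
At generation 2 (Yetunde, Uzoma, Ronke, Dayo, Jide, Bankole, Ngozi) there are 7 shares of (2/3)/7 = 2/21 each.
Living: Yetunde, Uzoma, Ronke, Dayo, Jide, Bankole, and Ngozi — each takes 2/21.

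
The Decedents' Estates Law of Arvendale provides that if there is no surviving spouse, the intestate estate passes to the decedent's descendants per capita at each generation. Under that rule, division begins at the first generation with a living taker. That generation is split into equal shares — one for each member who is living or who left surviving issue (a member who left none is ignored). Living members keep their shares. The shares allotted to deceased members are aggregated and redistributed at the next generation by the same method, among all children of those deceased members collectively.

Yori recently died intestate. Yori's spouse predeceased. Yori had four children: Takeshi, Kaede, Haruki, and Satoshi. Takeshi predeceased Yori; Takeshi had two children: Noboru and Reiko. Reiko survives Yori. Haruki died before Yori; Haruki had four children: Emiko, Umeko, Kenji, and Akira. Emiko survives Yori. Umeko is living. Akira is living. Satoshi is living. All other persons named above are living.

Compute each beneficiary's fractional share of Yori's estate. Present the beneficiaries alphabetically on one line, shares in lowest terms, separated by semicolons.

Akira 1/12; Emiko 1/12; Kaede 1/4; Kenji 1/12; Noboru 1/12; Reiko 1/12; Satoshi 1/4; Umeko 1/12

There is no surviving spouse, so the entire estate passes to Yori's descendants per capita at each generation.
At generation 1 (Takeshi, Kaede, Haruki, Satoshi) there are 4 shares of (1)/4 = 1/4 each.
Living: Kaede and Satoshi — each takes 1/4.
Deceased: Takeshi and Haruki. Their combined 1/2 is pooled and carried to generation 2.
At generation 2 (Noboru, Reiko, Emiko, Umeko, Kenji, Akira) there are 6 shares of (1/2)/6 = 1/12 each.
Living: Noboru, Reiko, Emiko, Umeko, Kenji, and Akira — each takes 1/12.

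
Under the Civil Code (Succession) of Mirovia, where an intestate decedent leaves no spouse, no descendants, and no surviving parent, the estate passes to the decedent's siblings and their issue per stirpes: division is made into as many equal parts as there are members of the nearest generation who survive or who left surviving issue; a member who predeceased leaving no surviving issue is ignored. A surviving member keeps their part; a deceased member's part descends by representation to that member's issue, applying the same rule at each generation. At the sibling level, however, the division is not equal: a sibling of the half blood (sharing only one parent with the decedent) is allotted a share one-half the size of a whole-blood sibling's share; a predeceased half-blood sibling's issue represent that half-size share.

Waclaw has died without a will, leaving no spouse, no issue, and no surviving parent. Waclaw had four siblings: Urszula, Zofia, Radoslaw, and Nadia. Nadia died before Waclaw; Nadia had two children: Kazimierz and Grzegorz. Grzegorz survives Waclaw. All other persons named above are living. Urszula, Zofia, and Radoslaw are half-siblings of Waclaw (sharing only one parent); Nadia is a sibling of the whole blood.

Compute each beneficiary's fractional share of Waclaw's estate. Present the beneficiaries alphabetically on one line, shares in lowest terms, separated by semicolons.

No spouse, descendants, or parent survives, so the estate passes to Waclaw's siblings per stirpes.
Half-blood siblings count for one-half the weight of whole-blood siblings at the initial division.
Dividing 1 in proportion to weights (total weight 5/2): Urszula (weight 1/2) → 1/5; Zofia (weight 1/2) → 1/5; Radoslaw (weight 1/2) → 1/5; Nadia (weight 1) → 2/5.
Urszula is living and takes 1/5.
Zofia is living and takes 1/5.
Radoslaw is living and takes 1/5.
Nadia predeceased; the 2/5 allotted to Nadia's branch passes to Nadia's issue by representation.
The 2/5 is divided into 2 equal shares of 1/5 among Kazimierz, Grzegorz.
Kazimierz is living and takes 1/5.
Grzegorz is living and takes 1/5.

Grzegorz 1/5; Kazimierz 1/5; Radoslaw 1/5; Urszula 1/5; Zofia 1/5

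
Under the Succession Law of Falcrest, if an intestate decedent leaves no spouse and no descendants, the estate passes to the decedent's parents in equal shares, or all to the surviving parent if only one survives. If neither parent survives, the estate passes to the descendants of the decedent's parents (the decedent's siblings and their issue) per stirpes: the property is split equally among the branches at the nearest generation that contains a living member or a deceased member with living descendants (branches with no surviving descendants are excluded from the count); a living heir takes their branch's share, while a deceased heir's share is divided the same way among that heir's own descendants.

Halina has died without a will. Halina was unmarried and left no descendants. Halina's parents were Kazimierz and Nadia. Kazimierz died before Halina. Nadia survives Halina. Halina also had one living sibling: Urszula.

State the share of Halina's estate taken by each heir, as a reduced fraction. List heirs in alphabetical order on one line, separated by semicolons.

Nadia 1

Only one parent, Nadia, survives, so Nadia takes the entire estate. The siblings take nothing because a surviving parent has priority.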